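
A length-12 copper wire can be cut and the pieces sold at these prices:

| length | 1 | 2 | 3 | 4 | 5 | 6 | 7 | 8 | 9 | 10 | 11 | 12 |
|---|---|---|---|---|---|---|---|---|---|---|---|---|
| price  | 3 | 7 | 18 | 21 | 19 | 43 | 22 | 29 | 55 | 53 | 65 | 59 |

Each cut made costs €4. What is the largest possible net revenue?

82

Let v[k] be the best obtainable value from length k. For each k, try every first piece i and keep the best of price[i] + v[k−i] minus the 4 cut fee when i<k.
v[1] = 3
v[2] = max(3+3-4, 7+0) = 7
v[3] = max(3+7-4, 7+3-4, 18+0) = 18
v[4] = max(3+18-4, 7+7-4, 18+3-4, 21+0) = 21
v[5] = max(3+21-4, 7+18-4, 18+7-4, 21+3-4, 19+0) = 21
v[6] = max(3+21-4, 7+21-4, 18+18-4, 21+7-4, 19+3-4, 43+0) = 43
v[7] = max(3+43-4, 7+21-4, 18+21-4, …, 43+3-4, 22+0) = 42
v[8] = max(3+42-4, 7+43-4, 18+21-4, …, 22+3-4, 29+0) = 46
v[9] = max(3+46-4, 7+42-4, 18+43-4, …, 29+3-4, 55+0) = 57
v[10] = max(3+57-4, 7+46-4, 18+42-4, …, 55+3-4, 53+0) = 60
v[11] = max(3+60-4, 7+57-4, 18+46-4, …, 53+3-4, 65+0) = 65
v[12] = max(3+65-4, 7+60-4, 18+57-4, …, 65+3-4, 59+0) = 82
One optimal plan: pieces 6 + 6 (1 cut) → €86 − €4 = €82.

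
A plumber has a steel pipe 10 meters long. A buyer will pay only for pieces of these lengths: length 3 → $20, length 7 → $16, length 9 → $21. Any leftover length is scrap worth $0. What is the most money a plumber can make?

60

Build f[k] bottom-up: f[k] = max over allowed piece i of (p[i] + f[k−i]).
f[1] = 0
f[2] = 0
f[3] = 20
f[4] = 20
f[5] = 20
f[6] = 40  (first piece 3, then f[3]=20)
f[7] = 40
f[8] = 40
f[9] = 60  (first piece 3, then f[6]=40)
f[10] = 60
One optimal cutting: pieces 3 + 3 + 3 with 1 meter of scrap → $60.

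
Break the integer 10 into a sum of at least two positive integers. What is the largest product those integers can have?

36

Let f[k] be the best product for length k (with at least one cut). For each first piece i, the rest contributes max(k−i, f[k−i]).
f[2] = 1*max(1,0) = 1*1 = 1
f[3] = max(1*2, 2*1) = 2
f[4] = max(1*3, 2*2, 3*1) = 4
f[5] = max(1*4, 2*3, 3*2, 4*1) = 6
f[6] = max(1*6, 2*4, 3*3, 4*2, 5*1) = 9
f[7] = max(1*9, 2*6, 3*4, 4*3, 5*2, 6*1) = 12
f[8] = max(1*12, 2*9, 3*6, …, 6*2, 7*1) = 18
f[9] = max(1*18, 2*12, 3*9, …, 7*2, 8*1) = 27
f[10] = max(1*27, 2*18, 3*12, …, 8*2, 9*1) = 36
One optimal split: 3 + 3 + 2 + 2; product 3*3*2*2 = 36.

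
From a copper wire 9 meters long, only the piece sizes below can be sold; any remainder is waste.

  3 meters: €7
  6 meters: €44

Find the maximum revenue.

51

Consider every possible first cut. r[k] is the best of p[i]+r[k−i] over all sellable i≤k.
r[1] = 0
r[2] = 0
r[3] = 7
r[4] = 7
r[5] = 7
r[6] = max(7+7, 44+0) = 44
r[7] = max(7+7, 44+0) = 44
r[8] = max(7+7, 44+0) = 44
r[9] = max(7+44, 44+7) = 51
One optimal cutting: 6 + 3 → €51.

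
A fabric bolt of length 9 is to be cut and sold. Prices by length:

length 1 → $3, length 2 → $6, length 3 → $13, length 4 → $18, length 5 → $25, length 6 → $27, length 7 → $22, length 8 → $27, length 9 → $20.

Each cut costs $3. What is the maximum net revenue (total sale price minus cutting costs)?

40

Build net[k] bottom-up: net[k] = max over allowed piece i of (p[i] + net[k−i]) − 3 per cut.
net[1] = 3
net[2] = 6
net[3] = 13
net[4] = 18
net[5] = 25
net[6] = 27
net[7] = 28  (first piece 2, then net[5]=25)
net[8] = 35  (first piece 3, then net[5]=25)
net[9] = 40  (first piece 4, then net[5]=25)
One optimal plan: pieces 5 + 4 (1 cut) → $43 − $3 = $40.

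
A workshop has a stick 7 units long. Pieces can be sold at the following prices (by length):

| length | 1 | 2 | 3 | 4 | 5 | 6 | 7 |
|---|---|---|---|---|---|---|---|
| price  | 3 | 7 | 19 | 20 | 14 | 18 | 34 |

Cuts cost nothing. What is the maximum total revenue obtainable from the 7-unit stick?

Let R[k] be the best obtainable value from length k. For each k, try every first piece i and keep the best of price[i] + R[k−i].
R[1] = 3
R[2] = max(3+3, 7+0) = 7
R[3] = max(3+7, 7+3, 19+0) = 19
R[4] = max(3+19, 7+7, 19+3, 20+0) = 22
R[5] = max(3+22, 7+19, 19+7, 20+3, 14+0) = 26
R[6] = max(3+26, 7+22, 19+19, 20+7, 14+3, 18+0) = 38
R[7] = max(3+38, 7+26, 19+22, …, 18+3, 34+0) = 41
One optimal cutting: 3 + 3 + 1 → €19 + €19 + €3 = €41.

41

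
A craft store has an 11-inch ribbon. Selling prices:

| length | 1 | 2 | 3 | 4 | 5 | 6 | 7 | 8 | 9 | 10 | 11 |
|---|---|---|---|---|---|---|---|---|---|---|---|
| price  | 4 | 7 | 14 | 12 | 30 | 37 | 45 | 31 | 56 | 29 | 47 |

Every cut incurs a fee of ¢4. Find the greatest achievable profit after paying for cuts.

63

Let v[k] be the best obtainable value from length k. For each k, try every first piece i and keep the best of price[i] + v[k−i] minus the 4 cut fee when i<k.
v[1] = 4
v[2] = 7
v[3] = 14
v[4] = 14  (first piece 1, then v[3]=14)
v[5] = 30
v[6] = 37
v[7] = 45
v[8] = 45  (first piece 1, then v[7]=45)
v[9] = 56
v[10] = 56  (first piece 1, then v[9]=56)
v[11] = 63  (first piece 5, then v[6]=37)
One optimal plan: pieces 6 + 5 (1 cut) → ¢67 − ¢4 = ¢63.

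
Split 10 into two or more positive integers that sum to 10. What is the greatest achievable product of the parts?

Define g[k] = max over 1≤i<k of i · max(k−i, g[k−i]); the inner max lets the remainder stay uncut if that's better.
Small cases: g[2]=1, g[3]=2, g[4]=4.
g[5] = 2*max(3,2) = 2*3 = 6
g[6] = 3*max(3,2) = 3*3 = 9
g[7] = 2*max(5,6) = 2*6 = 12
g[8] = 2*max(6,9) = 2*9 = 18
g[9] = 3*max(6,9) = 3*9 = 27
g[10] = 2*max(8,18) = 2*18 = 36
One optimal split: 3 + 3 + 2 + 2; product 3*3*2*2 = 36.

36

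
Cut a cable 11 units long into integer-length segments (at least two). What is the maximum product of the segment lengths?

Let f[k] be the best product for length k (with at least one cut). For each first piece i, the rest contributes max(k−i, f[k−i]).
Small cases: f[2]=1, f[3]=2, f[4]=4.
f[5] = 2×max(3,2) = 2×3 = 6
f[6] = 3×max(3,2) = 3×3 = 9
f[7] = 2×max(5,6) = 2×6 = 12
f[8] = 2×max(6,9) = 2×9 = 18
f[9] = 3×max(6,9) = 3×9 = 27
f[10] = 2×max(8,18) = 2×18 = 36
f[11] = 2×max(9,27) = 2×27 = 54
One optimal split: 3 + 3 + 3 + 2; product 3×3×3×2 = 54.

54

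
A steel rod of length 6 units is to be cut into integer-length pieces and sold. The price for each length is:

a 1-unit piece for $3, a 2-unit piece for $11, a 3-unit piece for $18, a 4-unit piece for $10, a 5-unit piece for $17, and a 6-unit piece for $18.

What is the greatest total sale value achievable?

36

Build v[k] bottom-up: v[k] = max over allowed piece i of (p[i] + v[k−i]).
v[1] = 3
v[2] = 11
v[3] = 18
v[4] = 22  (first piece 2, then v[2]=11)
v[5] = 29  (first piece 2, then v[3]=18)
v[6] = 36  (first piece 3, then v[3]=18)
One optimal cutting: 3 + 3 → $18 + $18 = $36.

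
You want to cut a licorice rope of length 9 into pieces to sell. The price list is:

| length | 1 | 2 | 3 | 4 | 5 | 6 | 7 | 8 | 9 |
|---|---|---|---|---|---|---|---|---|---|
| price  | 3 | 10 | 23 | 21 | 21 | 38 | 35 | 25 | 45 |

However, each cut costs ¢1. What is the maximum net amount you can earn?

67

Build net[k] bottom-up: net[k] = max over allowed piece i of (p[i] + net[k−i]) − 1 per cut.
net[1] = 3
net[2] = 10
net[3] = 23
net[4] = 25  (first piece 1, then net[3]=23)
net[5] = 32  (first piece 2, then net[3]=23)
net[6] = 45  (first piece 3, then net[3]=23)
net[7] = 47  (first piece 1, then net[6]=45)
net[8] = 54  (first piece 2, then net[6]=45)
net[9] = 67  (first piece 3, then net[6]=45)
One optimal plan: pieces 3 + 3 + 3 (2 cuts) → ¢69 − ¢2 = ¢67.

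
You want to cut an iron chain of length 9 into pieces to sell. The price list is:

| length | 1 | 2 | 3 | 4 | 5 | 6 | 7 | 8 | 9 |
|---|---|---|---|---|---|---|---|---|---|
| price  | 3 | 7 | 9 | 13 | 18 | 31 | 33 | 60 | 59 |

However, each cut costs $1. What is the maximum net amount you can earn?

62

Let r[k] be the best obtainable value from length k. For each k, try every first piece i and keep the best of price[i] + r[k−i] minus the 1 cut fee when i<k.
r[1] = 3
r[2] = max(3+3-1, 7+0) = 7
r[3] = max(3+7-1, 7+3-1, 9+0) = 9
r[4] = max(3+9-1, 7+7-1, 9+3-1, 13+0) = 13
r[5] = max(3+13-1, 7+9-1, 9+7-1, 13+3-1, 18+0) = 18
r[6] = max(3+18-1, 7+13-1, 9+9-1, 13+7-1, 18+3-1, 31+0) = 31
r[7] = max(3+31-1, 7+18-1, 9+13-1, …, 31+3-1, 33+0) = 33
r[8] = max(3+33-1, 7+31-1, 9+18-1, …, 33+3-1, 60+0) = 60
r[9] = max(3+60-1, 7+33-1, 9+31-1, …, 60+3-1, 59+0) = 62
One optimal plan: pieces 8 + 1 (1 cut) → $63 − $1 = $62.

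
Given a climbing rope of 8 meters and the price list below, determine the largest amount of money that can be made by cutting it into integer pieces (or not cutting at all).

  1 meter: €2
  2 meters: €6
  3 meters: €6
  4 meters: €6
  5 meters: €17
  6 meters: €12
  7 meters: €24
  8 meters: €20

26

Let best[k] be the best obtainable value from length k. For each k, try every first piece i and keep the best of price[i] + best[k−i].
best[1] = 2
best[2] = max(2+2, 6+0) = 6
best[3] = max(2+6, 6+2, 6+0) = 8
best[4] = max(2+8, 6+6, 6+2, 6+0) = 12
best[5] = max(2+12, 6+8, 6+6, 6+2, 17+0) = 17
best[6] = max(2+17, 6+12, 6+8, 6+6, 17+2, 12+0) = 19
best[7] = max(2+19, 6+17, 6+12, …, 12+2, 24+0) = 24
best[8] = max(2+24, 6+19, 6+17, …, 24+2, 20+0) = 26
One optimal cutting: 7 + 1 → €24 + €2 = €26.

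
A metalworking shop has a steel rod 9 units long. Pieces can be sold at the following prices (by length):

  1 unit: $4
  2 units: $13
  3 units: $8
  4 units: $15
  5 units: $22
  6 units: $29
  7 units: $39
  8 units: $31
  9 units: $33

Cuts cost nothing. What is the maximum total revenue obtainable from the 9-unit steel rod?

56

Build v[k] bottom-up: v[k] = max over allowed piece i of (p[i] + v[k−i]).
v[1] = 4
v[2] = 13
v[3] = 17  (first piece 1, then v[2]=13)
v[4] = 26  (first piece 2, then v[2]=13)
v[5] = 30  (first piece 1, then v[4]=26)
v[6] = 39  (first piece 2, then v[4]=26)
v[7] = 43  (first piece 1, then v[6]=39)
v[8] = 52  (first piece 2, then v[6]=39)
v[9] = 56  (first piece 1, then v[8]=52)
One optimal cutting: 2 + 2 + 2 + 2 + 1 → $13 + $13 + $13 + $13 + $4 = $56.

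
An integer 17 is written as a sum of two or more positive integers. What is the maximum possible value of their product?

Define g[k] = max over 1≤i<k of i · max(k−i, g[k−i]); the inner max lets the remainder stay uncut if that's better.
g[2] = 1·max(1,0) = 1·1 = 1
g[3] = 1·max(2,1) = 1·2 = 2
g[4] = 2·max(2,1) = 2·2 = 4
g[5] = 2·max(3,2) = 2·3 = 6
g[6] = 3·max(3,2) = 3·3 = 9
g[7] = 2·max(5,6) = 2·6 = 12
g[8] = 2·max(6,9) = 2·9 = 18
g[9] = 3·max(6,9) = 3·9 = 27
g[10] = 2·max(8,18) = 2·18 = 36
g[11] = 2·max(9,27) = 2·27 = 54
g[12] = 3·max(9,27) = 3·27 = 81
g[13] = 2·max(11,54) = 2·54 = 108
g[14] = 2·max(12,81) = 2·81 = 162
g[15] = 3·max(12,81) = 3·81 = 243
g[16] = 2·max(14,162) = 2·162 = 324
g[17] = 2·max(15,243) = 2·243 = 486
One optimal split: 3 + 3 + 3 + 3 + 3 + 2; product 3·3·3·3·3·2 = 486.

486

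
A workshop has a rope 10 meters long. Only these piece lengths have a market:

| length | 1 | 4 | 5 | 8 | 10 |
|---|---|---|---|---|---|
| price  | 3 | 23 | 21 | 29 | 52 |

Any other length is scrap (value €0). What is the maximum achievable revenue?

52

Build best[k] bottom-up: best[k] = max over allowed piece i of (p[i] + best[k−i]).
best[1] = 3
best[2] = 6  (first piece 1, then best[1]=3)
best[3] = 9  (first piece 1, then best[2]=6)
best[4] = max(3+9, 23+0) = 23
best[5] = max(3+23, 23+3, 21+0) = 26
best[6] = max(3+26, 23+6, 21+3) = 29
best[7] = max(3+29, 23+9, 21+6) = 32
best[8] = max(3+32, 23+23, 21+9, 29+0) = 46
best[9] = max(3+46, 23+26, 21+23, 29+3) = 49
best[10] = max(3+49, 23+29, 21+26, 29+6, 52+0) = 52
One optimal cutting: 4 + 4 + 1 + 1 → €52.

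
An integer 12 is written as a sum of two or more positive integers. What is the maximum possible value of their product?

Define prod[k] = max over 1≤i<k of i · max(k−i, prod[k−i]); the inner max lets the remainder stay uncut if that's better.
prod[2] = 1*max(1,0) = 1*1 = 1
prod[3] = max(1*2, 2*1) = 2
prod[4] = max(1*3, 2*2, 3*1) = 4
prod[5] = max(1*4, 2*3, 3*2, 4*1) = 6
prod[6] = max(1*6, 2*4, 3*3, 4*2, 5*1) = 9
prod[7] = max(1*9, 2*6, 3*4, 4*3, 5*2, 6*1) = 12
prod[8] = max(1*12, 2*9, 3*6, …, 6*2, 7*1) = 18
prod[9] = max(1*18, 2*12, 3*9, …, 7*2, 8*1) = 27
prod[10] = max(1*27, 2*18, 3*12, …, 8*2, 9*1) = 36
prod[11] = max(1*36, 2*27, 3*18, …, 9*2, 10*1) = 54
prod[12] = max(1*54, 2*36, 3*27, …, 10*2, 11*1) = 81
One optimal split: 3 + 3 + 3 + 3; product 3*3*3*3 = 81.

81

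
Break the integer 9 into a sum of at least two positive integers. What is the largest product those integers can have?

Fill prod[k] for k=2..9: at each k try every first piece i and multiply by the better of (k−i) uncut or prod[k−i].
Small cases: prod[2]=1, prod[3]=2, prod[4]=4.
prod[5] = max(1·4, 2·3, 3·2, 4·1) = 6
prod[6] = max(1·6, 2·4, 3·3, 4·2, 5·1) = 9
prod[7] = max(1·9, 2·6, 3·4, 4·3, 5·2, 6·1) = 12
prod[8] = max(1·12, 2·9, 3·6, …, 6·2, 7·1) = 18
prod[9] = max(1·18, 2·12, 3·9, …, 7·2, 8·1) = 27
One optimal split: 3 + 3 + 3; product 3·3·3 = 27.

27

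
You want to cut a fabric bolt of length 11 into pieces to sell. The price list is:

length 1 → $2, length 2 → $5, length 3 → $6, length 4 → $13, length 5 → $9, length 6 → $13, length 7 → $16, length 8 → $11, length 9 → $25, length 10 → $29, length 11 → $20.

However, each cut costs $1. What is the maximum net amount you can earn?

30

Let net[k] be the best obtainable value from length k. For each k, try every first piece i and keep the best of price[i] + net[k−i] minus the 1 cut fee when i<k.
net[1] = 2
net[2] = 5
net[3] = 6  (first piece 1, then net[2]=5)
net[4] = 13
net[5] = 14  (first piece 1, then net[4]=13)
net[6] = 17  (first piece 2, then net[4]=13)
net[7] = 18  (first piece 1, then net[6]=17)
net[8] = 25  (first piece 4, then net[4]=13)
net[9] = 26  (first piece 1, then net[8]=25)
net[10] = 29  (first piece 2, then net[8]=25)
net[11] = 30  (first piece 1, then net[10]=29)
One optimal plan: pieces 4 + 4 + 2 + 1 (3 cuts) → $33 − $3 = $30.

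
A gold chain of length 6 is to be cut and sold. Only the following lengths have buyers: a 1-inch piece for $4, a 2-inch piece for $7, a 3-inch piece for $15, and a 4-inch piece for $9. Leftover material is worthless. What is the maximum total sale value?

30

Build best[k] bottom-up: best[k] = max over allowed piece i of (p[i] + best[k−i]).
best[1] = 4
best[2] = max(4+4, 7+0) = 8
best[3] = max(4+8, 7+4, 15+0) = 15
best[4] = max(4+15, 7+8, 15+4, 9+0) = 19
best[5] = max(4+19, 7+15, 15+8, 9+4) = 23
best[6] = max(4+23, 7+19, 15+15, 9+8) = 30
One optimal cutting: 3 + 3 → $30.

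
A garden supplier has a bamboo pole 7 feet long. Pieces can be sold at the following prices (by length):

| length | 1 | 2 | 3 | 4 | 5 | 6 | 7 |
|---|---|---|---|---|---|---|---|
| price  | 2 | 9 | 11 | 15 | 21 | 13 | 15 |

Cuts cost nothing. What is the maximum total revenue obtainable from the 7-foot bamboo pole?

Build best[k] bottom-up: best[k] = max over allowed piece i of (p[i] + best[k−i]).
best[1] = 2
best[2] = max(2+2, 9+0) = 9
best[3] = max(2+9, 9+2, 11+0) = 11
best[4] = max(2+11, 9+9, 11+2, 15+0) = 18
best[5] = max(2+18, 9+11, 11+9, 15+2, 21+0) = 21
best[6] = max(2+21, 9+18, 11+11, 15+9, 21+2, 13+0) = 27
best[7] = max(2+27, 9+21, 11+18, …, 13+2, 15+0) = 30
One optimal cutting: 5 + 2 → $21 + $9 = $30.

30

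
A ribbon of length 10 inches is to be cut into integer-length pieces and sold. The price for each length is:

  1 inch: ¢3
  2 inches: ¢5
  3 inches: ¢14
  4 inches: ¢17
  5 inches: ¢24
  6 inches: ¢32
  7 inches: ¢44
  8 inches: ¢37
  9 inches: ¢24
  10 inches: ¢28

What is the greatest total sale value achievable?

58

Let R[k] be the best obtainable value from length k. For each k, try every first piece i and keep the best of price[i] + R[k−i].
R[1] = 3
R[2] = 6  (first piece 1, then R[1]=3)
R[3] = 14
R[4] = 17  (first piece 1, then R[3]=14)
R[5] = 24
R[6] = 32
R[7] = 44
R[8] = 47  (first piece 1, then R[7]=44)
R[9] = 50  (first piece 1, then R[8]=47)
R[10] = 58  (first piece 3, then R[7]=44)
One optimal cutting: 7 + 3 → ¢44 + ¢14 = ¢58.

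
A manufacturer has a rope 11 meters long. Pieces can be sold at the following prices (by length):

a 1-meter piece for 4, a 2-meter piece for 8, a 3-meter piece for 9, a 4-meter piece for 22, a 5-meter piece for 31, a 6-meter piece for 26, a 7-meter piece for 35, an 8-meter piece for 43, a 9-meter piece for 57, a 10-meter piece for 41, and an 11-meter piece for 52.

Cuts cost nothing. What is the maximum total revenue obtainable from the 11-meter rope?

Build r[k] bottom-up: r[k] = max over allowed piece i of (p[i] + r[k−i]).
r[1] = 4
r[2] = 8  (first piece 1, then r[1]=4)
r[3] = 12  (first piece 1, then r[2]=8)
r[4] = 22
r[5] = 31
r[6] = 35  (first piece 1, then r[5]=31)
r[7] = 39  (first piece 1, then r[6]=35)
r[8] = 44  (first piece 4, then r[4]=22)
r[9] = 57
r[10] = 62  (first piece 5, then r[5]=31)
r[11] = 66  (first piece 1, then r[10]=62)
One optimal cutting: 5 + 5 + 1 → 31 + 31 + 4 = 66.

66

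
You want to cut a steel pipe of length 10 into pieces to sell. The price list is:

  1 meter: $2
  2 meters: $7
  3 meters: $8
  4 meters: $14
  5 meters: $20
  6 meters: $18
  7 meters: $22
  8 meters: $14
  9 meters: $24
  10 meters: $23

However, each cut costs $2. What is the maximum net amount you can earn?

38

Consider every possible first cut. r[k] is the best of p[i]+r[k−i] over all sellable i≤k, charging 2 whenever i<k.
r[1] = 2
r[2] = max(2+2-2, 7+0) = 7
r[3] = max(2+7-2, 7+2-2, 8+0) = 8
r[4] = max(2+8-2, 7+7-2, 8+2-2, 14+0) = 14
r[5] = max(2+14-2, 7+8-2, 8+7-2, 14+2-2, 20+0) = 20
r[6] = max(2+20-2, 7+14-2, 8+8-2, 14+7-2, 20+2-2, 18+0) = 20
r[7] = max(2+20-2, 7+20-2, 8+14-2, …, 18+2-2, 22+0) = 25
r[8] = max(2+25-2, 7+20-2, 8+20-2, …, 22+2-2, 14+0) = 26
r[9] = max(2+26-2, 7+25-2, 8+20-2, …, 14+2-2, 24+0) = 32
r[10] = max(2+32-2, 7+26-2, 8+25-2, …, 24+2-2, 23+0) = 38
One optimal plan: pieces 5 + 5 (1 cut) → $40 − $2 = $38.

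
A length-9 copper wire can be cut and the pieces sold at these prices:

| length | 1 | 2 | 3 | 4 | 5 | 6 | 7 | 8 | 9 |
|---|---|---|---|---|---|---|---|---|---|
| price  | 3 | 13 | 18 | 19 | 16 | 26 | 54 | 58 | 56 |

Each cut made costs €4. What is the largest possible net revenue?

Let v[k] be the best obtainable value from length k. For each k, try every first piece i and keep the best of price[i] + v[k−i] minus the 4 cut fee when i<k.
v[1] = 3
v[2] = 13
v[3] = 18
v[4] = 22  (first piece 2, then v[2]=13)
v[5] = 27  (first piece 2, then v[3]=18)
v[6] = 32  (first piece 3, then v[3]=18)
v[7] = 54
v[8] = 58
v[9] = 63  (first piece 2, then v[7]=54)
One optimal plan: pieces 7 + 2 (1 cut) → €67 − €4 = €63.

63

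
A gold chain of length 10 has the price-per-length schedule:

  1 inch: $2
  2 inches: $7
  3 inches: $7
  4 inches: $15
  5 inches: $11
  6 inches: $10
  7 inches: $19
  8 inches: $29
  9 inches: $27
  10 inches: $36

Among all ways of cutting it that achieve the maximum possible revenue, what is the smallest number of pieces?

3

Let r[k] be the best obtainable value from length k. For each k, try every first piece i and keep the best of price[i] + r[k−i].
r[1] = 2
r[2] = 7
r[3] = 9  (first piece 1, then r[2]=7)
r[4] = 15
r[5] = 17  (first piece 1, then r[4]=15)
r[6] = 22  (first piece 2, then r[4]=15)
r[7] = 24  (first piece 1, then r[6]=22)
r[8] = 30  (first piece 4, then r[4]=15)
r[9] = 32  (first piece 1, then r[8]=30)
r[10] = 37  (first piece 2, then r[8]=30)
Maximum revenue is $37.
Now minimize piece count subject to staying optimal: for each k, pieces[k] = 1 + min over i with p[i]+r[k−i]=r[k] of pieces[k−i].
pieces[7] = 3
pieces[8] = 2
pieces[9] = 3
pieces[10] = 3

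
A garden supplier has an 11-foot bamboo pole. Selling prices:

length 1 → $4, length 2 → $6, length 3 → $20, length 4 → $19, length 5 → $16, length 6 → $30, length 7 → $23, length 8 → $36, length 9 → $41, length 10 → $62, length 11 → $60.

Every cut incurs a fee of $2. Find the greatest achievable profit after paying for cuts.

64

Let r[k] be the best obtainable value from length k. For each k, try every first piece i and keep the best of price[i] + r[k−i] minus the 2 cut fee when i<k.
r[1] = 4
r[2] = 6  (first piece 1, then r[1]=4)
r[3] = 20
r[4] = 22  (first piece 1, then r[3]=20)
r[5] = 24  (first piece 1, then r[4]=22)
r[6] = 38  (first piece 3, then r[3]=20)
r[7] = 40  (first piece 1, then r[6]=38)
r[8] = 42  (first piece 1, then r[7]=40)
r[9] = 56  (first piece 3, then r[6]=38)
r[10] = 62
r[11] = 64  (first piece 1, then r[10]=62)
One optimal plan: pieces 10 + 1 (1 cut) → $66 − $2 = $64.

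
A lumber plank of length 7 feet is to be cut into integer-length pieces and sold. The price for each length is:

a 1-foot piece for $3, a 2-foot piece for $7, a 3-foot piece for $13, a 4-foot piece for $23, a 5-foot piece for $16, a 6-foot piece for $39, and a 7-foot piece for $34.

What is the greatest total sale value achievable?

42

Build R[k] bottom-up: R[k] = max over allowed piece i of (p[i] + R[k−i]).
R[1] = 3
R[2] = 7
R[3] = 13
R[4] = 23
R[5] = 26  (first piece 1, then R[4]=23)
R[6] = 39
R[7] = 42  (first piece 1, then R[6]=39)
One optimal cutting: 6 + 1 → $39 + $3 = $42.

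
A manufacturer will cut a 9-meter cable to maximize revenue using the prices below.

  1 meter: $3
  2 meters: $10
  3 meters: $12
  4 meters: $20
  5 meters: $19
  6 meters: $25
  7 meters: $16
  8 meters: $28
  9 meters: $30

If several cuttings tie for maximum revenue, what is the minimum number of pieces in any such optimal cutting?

Let r[k] be the best obtainable value from length k. For each k, try every first piece i and keep the best of price[i] + r[k−i].
r[1] = 3
r[2] = 10
r[3] = 13  (first piece 1, then r[2]=10)
r[4] = 20  (first piece 2, then r[2]=10)
r[5] = 23  (first piece 1, then r[4]=20)
r[6] = 30  (first piece 2, then r[4]=20)
r[7] = 33  (first piece 1, then r[6]=30)
r[8] = 40  (first piece 2, then r[6]=30)
r[9] = 43  (first piece 1, then r[8]=40)
Maximum revenue is $43.
Now minimize piece count subject to staying optimal: for each k, pieces[k] = 1 + min over i with p[i]+r[k−i]=r[k] of pieces[k−i].
pieces[6] = 2
pieces[7] = 3
pieces[8] = 2
pieces[9] = 3

3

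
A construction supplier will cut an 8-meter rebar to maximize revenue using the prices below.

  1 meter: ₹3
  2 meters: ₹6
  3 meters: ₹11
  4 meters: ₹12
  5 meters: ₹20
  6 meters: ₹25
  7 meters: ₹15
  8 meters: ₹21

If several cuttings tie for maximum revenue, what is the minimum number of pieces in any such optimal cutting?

2

Consider every possible first cut. r[k] is the best of p[i]+r[k−i] over all sellable i≤k.
r[1] = 3
r[2] = 6  (first piece 1, then r[1]=3)
r[3] = 11
r[4] = 14  (first piece 1, then r[3]=11)
r[5] = 20
r[6] = 25
r[7] = 28  (first piece 1, then r[6]=25)
r[8] = 31  (first piece 1, then r[7]=28)
Maximum revenue is ₹31.
Now minimize piece count subject to staying optimal: for each k, pieces[k] = 1 + min over i with p[i]+r[k−i]=r[k] of pieces[k−i].
pieces[5] = 1
pieces[6] = 1
pieces[7] = 2
pieces[8] = 2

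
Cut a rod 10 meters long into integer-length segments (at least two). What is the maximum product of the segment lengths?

Let g[k] be the best product for length k (with at least one cut). For each first piece i, the rest contributes max(k−i, g[k−i]).
Small cases: g[2]=1, g[3]=2.
g[4] = max(1×3, 2×2, 3×1) = 4
g[5] = max(1×4, 2×3, 3×2, 4×1) = 6
g[6] = max(1×6, 2×4, 3×3, 4×2, 5×1) = 9
g[7] = max(1×9, 2×6, 3×4, 4×3, 5×2, 6×1) = 12
g[8] = max(1×12, 2×9, 3×6, …, 6×2, 7×1) = 18
g[9] = max(1×18, 2×12, 3×9, …, 7×2, 8×1) = 27
g[10] = max(1×27, 2×18, 3×12, …, 8×2, 9×1) = 36
One optimal split: 3 + 3 + 2 + 2; product 3×3×2×2 = 36.

36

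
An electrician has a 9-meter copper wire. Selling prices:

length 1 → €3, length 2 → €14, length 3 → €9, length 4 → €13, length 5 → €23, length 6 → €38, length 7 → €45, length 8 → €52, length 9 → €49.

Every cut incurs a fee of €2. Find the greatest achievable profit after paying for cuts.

Build net[k] bottom-up: net[k] = max over allowed piece i of (p[i] + net[k−i]) − 2 per cut.
net[1] = 3
net[2] = max(3+3-2, 14+0) = 14
net[3] = max(3+14-2, 14+3-2, 9+0) = 15
net[4] = max(3+15-2, 14+14-2, 9+3-2, 13+0) = 26
net[5] = max(3+26-2, 14+15-2, 9+14-2, 13+3-2, 23+0) = 27
net[6] = max(3+27-2, 14+26-2, 9+15-2, 13+14-2, 23+3-2, 38+0) = 38
net[7] = max(3+38-2, 14+27-2, 9+26-2, …, 38+3-2, 45+0) = 45
net[8] = max(3+45-2, 14+38-2, 9+27-2, …, 45+3-2, 52+0) = 52
net[9] = max(3+52-2, 14+45-2, 9+38-2, …, 52+3-2, 49+0) = 57
One optimal plan: pieces 7 + 2 (1 cut) → €59 − €2 = €57.

57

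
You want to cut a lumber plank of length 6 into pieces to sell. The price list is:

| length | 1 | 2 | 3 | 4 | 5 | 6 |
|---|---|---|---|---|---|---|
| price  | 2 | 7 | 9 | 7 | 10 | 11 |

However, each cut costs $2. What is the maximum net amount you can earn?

Build net[k] bottom-up: net[k] = max over allowed piece i of (p[i] + net[k−i]) − 2 per cut.
net[1] = 2
net[2] = max(2+2-2, 7+0) = 7
net[3] = max(2+7-2, 7+2-2, 9+0) = 9
net[4] = max(2+9-2, 7+7-2, 9+2-2, 7+0) = 12
net[5] = max(2+12-2, 7+9-2, 9+7-2, 7+2-2, 10+0) = 14
net[6] = max(2+14-2, 7+12-2, 9+9-2, 7+7-2, 10+2-2, 11+0) = 17
One optimal plan: pieces 2 + 2 + 2 (2 cuts) → $21 − $4 = $17.

17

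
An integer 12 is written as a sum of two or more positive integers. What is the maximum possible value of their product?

Define m[k] = max over 1≤i<k of i · max(k−i, m[k−i]); the inner max lets the remainder stay uncut if that's better.
Small cases: m[2]=1, m[3]=2, m[4]=4, m[5]=6, m[6]=9, m[7]=12.
m[8] = max(1·12, 2·9, 3·6, …, 6·2, 7·1) = 18
m[9] = max(1·18, 2·12, 3·9, …, 7·2, 8·1) = 27
m[10] = max(1·27, 2·18, 3·12, …, 8·2, 9·1) = 36
m[11] = max(1·36, 2·27, 3·18, …, 9·2, 10·1) = 54
m[12] = max(1·54, 2·36, 3·27, …, 10·2, 11·1) = 81
One optimal split: 3 + 3 + 3 + 3; product 3·3·3·3 = 81.

81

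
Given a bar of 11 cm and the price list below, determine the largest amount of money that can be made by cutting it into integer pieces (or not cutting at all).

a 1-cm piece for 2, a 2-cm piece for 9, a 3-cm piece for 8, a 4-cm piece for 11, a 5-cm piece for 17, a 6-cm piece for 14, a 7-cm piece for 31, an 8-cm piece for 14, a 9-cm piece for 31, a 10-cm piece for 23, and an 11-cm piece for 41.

Build best[k] bottom-up: best[k] = max over allowed piece i of (p[i] + best[k−i]).
best[1] = 2
best[2] = 9
best[3] = 11  (first piece 1, then best[2]=9)
best[4] = 18  (first piece 2, then best[2]=9)
best[5] = 20  (first piece 1, then best[4]=18)
best[6] = 27  (first piece 2, then best[4]=18)
best[7] = 31
best[8] = 36  (first piece 2, then best[6]=27)
best[9] = 40  (first piece 2, then best[7]=31)
best[10] = 45  (first piece 2, then best[8]=36)
best[11] = 49  (first piece 2, then best[9]=40)
One optimal cutting: 7 + 2 + 2 → 31 + 9 + 9 = 49.

49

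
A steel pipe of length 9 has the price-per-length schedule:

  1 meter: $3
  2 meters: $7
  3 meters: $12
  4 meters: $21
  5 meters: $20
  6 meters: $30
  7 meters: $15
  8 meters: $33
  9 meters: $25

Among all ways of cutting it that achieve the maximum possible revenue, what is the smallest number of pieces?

Build r[k] bottom-up: r[k] = max over allowed piece i of (p[i] + r[k−i]).
r[1] = 3
r[2] = max(3+3, 7+0) = 7
r[3] = max(3+7, 7+3, 12+0) = 12
r[4] = max(3+12, 7+7, 12+3, 21+0) = 21
r[5] = max(3+21, 7+12, 12+7, 21+3, 20+0) = 24
r[6] = max(3+24, 7+21, 12+12, 21+7, 20+3, 30+0) = 30
r[7] = max(3+30, 7+24, 12+21, …, 30+3, 15+0) = 33
r[8] = max(3+33, 7+30, 12+24, …, 15+3, 33+0) = 42
r[9] = max(3+42, 7+33, 12+30, …, 33+3, 25+0) = 45
Maximum revenue is $45.
Now minimize piece count subject to staying optimal: for each k, pieces[k] = 1 + min over i with p[i]+r[k−i]=r[k] of pieces[k−i].
pieces[6] = 1
pieces[7] = 2
pieces[8] = 2
pieces[9] = 3

3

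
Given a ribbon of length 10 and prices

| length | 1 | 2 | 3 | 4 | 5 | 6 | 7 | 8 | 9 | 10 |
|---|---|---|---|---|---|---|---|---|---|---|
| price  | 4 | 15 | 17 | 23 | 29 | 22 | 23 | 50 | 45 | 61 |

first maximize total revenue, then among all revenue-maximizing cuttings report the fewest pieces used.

5

Build r[k] bottom-up: r[k] = max over allowed piece i of (p[i] + r[k−i]).
r[1] = 4
r[2] = max(4+4, 15+0) = 15
r[3] = max(4+15, 15+4, 17+0) = 19
r[4] = max(4+19, 15+15, 17+4, 23+0) = 30
r[5] = max(4+30, 15+19, 17+15, 23+4, 29+0) = 34
r[6] = max(4+34, 15+30, 17+19, 23+15, 29+4, 22+0) = 45
r[7] = max(4+45, 15+34, 17+30, …, 22+4, 23+0) = 49
r[8] = max(4+49, 15+45, 17+34, …, 23+4, 50+0) = 60
r[9] = max(4+60, 15+49, 17+45, …, 50+4, 45+0) = 64
r[10] = max(4+64, 15+60, 17+49, …, 45+4, 61+0) = 75
Maximum revenue is ¢75.
Now minimize piece count subject to staying optimal: for each k, pieces[k] = 1 + min over i with p[i]+r[k−i]=r[k] of pieces[k−i].
pieces[7] = 4
pieces[8] = 4
pieces[9] = 5
pieces[10] = 5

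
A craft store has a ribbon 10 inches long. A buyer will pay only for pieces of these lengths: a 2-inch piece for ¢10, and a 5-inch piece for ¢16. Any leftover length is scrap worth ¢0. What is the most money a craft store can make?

50

Let r[k] be the best obtainable value from length k. For each k, try every first piece i and keep the best of price[i] + r[k−i].
r[1] = 0
r[2] = 10
r[3] = 10
r[4] = 20  (first piece 2, then r[2]=10)
r[5] = 20
r[6] = 30  (first piece 2, then r[4]=20)
r[7] = 30
r[8] = 40  (first piece 2, then r[6]=30)
r[9] = 40
r[10] = 50  (first piece 2, then r[8]=40)
One optimal cutting: 2 + 2 + 2 + 2 + 2 → ¢50.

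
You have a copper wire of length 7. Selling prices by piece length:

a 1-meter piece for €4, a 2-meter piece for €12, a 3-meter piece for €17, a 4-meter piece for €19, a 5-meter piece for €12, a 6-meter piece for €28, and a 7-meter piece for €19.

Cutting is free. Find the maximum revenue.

41

Consider every possible first cut. r[k] is the best of p[i]+r[k−i] over all sellable i≤k.
r[1] = 4
r[2] = 12
r[3] = 17
r[4] = 24  (first piece 2, then r[2]=12)
r[5] = 29  (first piece 2, then r[3]=17)
r[6] = 36  (first piece 2, then r[4]=24)
r[7] = 41  (first piece 2, then r[5]=29)
One optimal cutting: 3 + 2 + 2 → €17 + €12 + €12 = €41.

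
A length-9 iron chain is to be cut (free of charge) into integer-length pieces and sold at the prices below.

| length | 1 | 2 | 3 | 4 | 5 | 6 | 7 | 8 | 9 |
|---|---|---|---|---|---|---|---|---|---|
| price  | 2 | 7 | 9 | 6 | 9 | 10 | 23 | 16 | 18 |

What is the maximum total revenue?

30

Consider every possible first cut. best[k] is the best of p[i]+best[k−i] over all sellable i≤k.
best[1] = 2
best[2] = max(2+2, 7+0) = 7
best[3] = max(2+7, 7+2, 9+0) = 9
best[4] = max(2+9, 7+7, 9+2, 6+0) = 14
best[5] = max(2+14, 7+9, 9+7, 6+2, 9+0) = 16
best[6] = max(2+16, 7+14, 9+9, 6+7, 9+2, 10+0) = 21
best[7] = max(2+21, 7+16, 9+14, …, 10+2, 23+0) = 23
best[8] = max(2+23, 7+21, 9+16, …, 23+2, 16+0) = 28
best[9] = max(2+28, 7+23, 9+21, …, 16+2, 18+0) = 30
One optimal cutting: 2 + 2 + 2 + 2 + 1 → $7 + $7 + $7 + $7 + $2 = $30.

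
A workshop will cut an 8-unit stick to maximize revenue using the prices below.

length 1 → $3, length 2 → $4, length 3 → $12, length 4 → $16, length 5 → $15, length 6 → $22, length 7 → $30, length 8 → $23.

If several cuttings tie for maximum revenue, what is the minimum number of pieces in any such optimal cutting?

2

Let r[k] be the best obtainable value from length k. For each k, try every first piece i and keep the best of price[i] + r[k−i].
r[1] = 3
r[2] = max(3+3, 4+0) = 6
r[3] = max(3+6, 4+3, 12+0) = 12
r[4] = max(3+12, 4+6, 12+3, 16+0) = 16
r[5] = max(3+16, 4+12, 12+6, 16+3, 15+0) = 19
r[6] = max(3+19, 4+16, 12+12, 16+6, 15+3, 22+0) = 24
r[7] = max(3+24, 4+19, 12+16, …, 22+3, 30+0) = 30
r[8] = max(3+30, 4+24, 12+19, …, 30+3, 23+0) = 33
Maximum revenue is $33.
Now minimize piece count subject to staying optimal: for each k, pieces[k] = 1 + min over i with p[i]+r[k−i]=r[k] of pieces[k−i].
pieces[5] = 2
pieces[6] = 2
pieces[7] = 1
pieces[8] = 2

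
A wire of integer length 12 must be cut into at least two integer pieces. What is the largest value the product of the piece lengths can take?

Define f[k] = max over 1≤i<k of i · max(k−i, f[k−i]); the inner max lets the remainder stay uncut if that's better.
f[2] = 1·max(1,0) = 1·1 = 1
f[3] = max(1·2, 2·1) = 2
f[4] = max(1·3, 2·2, 3·1) = 4
f[5] = max(1·4, 2·3, 3·2, 4·1) = 6
f[6] = max(1·6, 2·4, 3·3, 4·2, 5·1) = 9
f[7] = max(1·9, 2·6, 3·4, 4·3, 5·2, 6·1) = 12
f[8] = max(1·12, 2·9, 3·6, …, 6·2, 7·1) = 18
f[9] = max(1·18, 2·12, 3·9, …, 7·2, 8·1) = 27
f[10] = max(1·27, 2·18, 3·12, …, 8·2, 9·1) = 36
f[11] = max(1·36, 2·27, 3·18, …, 9·2, 10·1) = 54
f[12] = max(1·54, 2·36, 3·27, …, 10·2, 11·1) = 81
One optimal split: 3 + 3 + 3 + 3; product 3·3·3·3 = 81.

81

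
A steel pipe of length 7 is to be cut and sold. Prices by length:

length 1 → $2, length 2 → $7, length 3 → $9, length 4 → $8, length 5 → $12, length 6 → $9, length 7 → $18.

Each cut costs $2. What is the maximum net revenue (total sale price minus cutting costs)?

19

Build r[k] bottom-up: r[k] = max over allowed piece i of (p[i] + r[k−i]) − 2 per cut.
r[1] = 2
r[2] = max(2+2-2, 7+0) = 7
r[3] = max(2+7-2, 7+2-2, 9+0) = 9
r[4] = max(2+9-2, 7+7-2, 9+2-2, 8+0) = 12
r[5] = max(2+12-2, 7+9-2, 9+7-2, 8+2-2, 12+0) = 14
r[6] = max(2+14-2, 7+12-2, 9+9-2, 8+7-2, 12+2-2, 9+0) = 17
r[7] = max(2+17-2, 7+14-2, 9+12-2, …, 9+2-2, 18+0) = 19
One optimal plan: pieces 3 + 2 + 2 (2 cuts) → $23 − $4 = $19.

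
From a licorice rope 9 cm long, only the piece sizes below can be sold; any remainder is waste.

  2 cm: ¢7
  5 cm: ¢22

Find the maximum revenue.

Let best[k] be the best obtainable value from length k. For each k, try every first piece i and keep the best of price[i] + best[k−i].
best[1] = 0
best[2] = 7
best[3] = 7
best[4] = 14  (first piece 2, then best[2]=7)
best[5] = 22
best[6] = 22
best[7] = 29  (first piece 2, then best[5]=22)
best[8] = 29
best[9] = 36  (first piece 2, then best[7]=29)
One optimal cutting: 5 + 2 + 2 → ¢36.

36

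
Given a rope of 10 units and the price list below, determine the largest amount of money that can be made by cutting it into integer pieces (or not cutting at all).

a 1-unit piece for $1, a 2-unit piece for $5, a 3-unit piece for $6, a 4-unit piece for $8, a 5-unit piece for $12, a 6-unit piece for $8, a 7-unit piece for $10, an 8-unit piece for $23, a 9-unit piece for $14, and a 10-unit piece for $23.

Consider every possible first cut. R[k] is the best of p[i]+R[k−i] over all sellable i≤k.
R[1] = 1
R[2] = 5
R[3] = 6  (first piece 1, then R[2]=5)
R[4] = 10  (first piece 2, then R[2]=5)
R[5] = 12
R[6] = 15  (first piece 2, then R[4]=10)
R[7] = 17  (first piece 2, then R[5]=12)
R[8] = 23
R[9] = 24  (first piece 1, then R[8]=23)
R[10] = 28  (first piece 2, then R[8]=23)
One optimal cutting: 8 + 2 → $23 + $5 = $28.

28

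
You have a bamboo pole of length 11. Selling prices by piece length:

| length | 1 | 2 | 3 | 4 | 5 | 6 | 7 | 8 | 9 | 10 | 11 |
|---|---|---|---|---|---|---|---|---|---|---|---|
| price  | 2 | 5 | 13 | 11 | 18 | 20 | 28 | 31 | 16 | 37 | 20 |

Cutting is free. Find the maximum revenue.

Build r[k] bottom-up: r[k] = max over allowed piece i of (p[i] + r[k−i]).
r[1] = 2
r[2] = 5
r[3] = 13
r[4] = 15  (first piece 1, then r[3]=13)
r[5] = 18  (first piece 2, then r[3]=13)
r[6] = 26  (first piece 3, then r[3]=13)
r[7] = 28  (first piece 1, then r[6]=26)
r[8] = 31  (first piece 2, then r[6]=26)
r[9] = 39  (first piece 3, then r[6]=26)
r[10] = 41  (first piece 1, then r[9]=39)
r[11] = 44  (first piece 2, then r[9]=39)
One optimal cutting: 3 + 3 + 3 + 2 → $13 + $13 + $13 + $5 = $44.

44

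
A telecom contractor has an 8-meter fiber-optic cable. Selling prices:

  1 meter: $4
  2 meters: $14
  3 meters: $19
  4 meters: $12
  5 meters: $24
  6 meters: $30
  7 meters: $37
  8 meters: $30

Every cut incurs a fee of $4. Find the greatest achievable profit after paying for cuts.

Consider every possible first cut. net[k] is the best of p[i]+net[k−i] over all sellable i≤k, charging 4 whenever i<k.
net[1] = 4
net[2] = 14
net[3] = 19
net[4] = 24  (first piece 2, then net[2]=14)
net[5] = 29  (first piece 2, then net[3]=19)
net[6] = 34  (first piece 2, then net[4]=24)
net[7] = 39  (first piece 2, then net[5]=29)
net[8] = 44  (first piece 2, then net[6]=34)
One optimal plan: pieces 2 + 2 + 2 + 2 (3 cuts) → $56 − $12 = $44.

44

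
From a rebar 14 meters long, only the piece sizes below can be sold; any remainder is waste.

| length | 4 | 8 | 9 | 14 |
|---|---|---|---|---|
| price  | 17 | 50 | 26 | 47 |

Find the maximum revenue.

Consider every possible first cut. f[k] is the best of p[i]+f[k−i] over all sellable i≤k.
f[1] = 0
f[2] = 0
f[3] = 0
f[4] = 17
f[5] = 17
f[6] = 17
f[7] = 17
f[8] = max(17+17, 50+0) = 50
f[9] = max(17+17, 50+0, 26+0) = 50
f[10] = max(17+17, 50+0, 26+0) = 50
f[11] = max(17+17, 50+0, 26+0) = 50
f[12] = max(17+50, 50+17, 26+0) = 67
f[13] = max(17+50, 50+17, 26+17) = 67
f[14] = max(17+50, 50+17, 26+17, 47+0) = 67
One optimal cutting: pieces 8 + 4 with 2 meters of scrap → ₹67.

67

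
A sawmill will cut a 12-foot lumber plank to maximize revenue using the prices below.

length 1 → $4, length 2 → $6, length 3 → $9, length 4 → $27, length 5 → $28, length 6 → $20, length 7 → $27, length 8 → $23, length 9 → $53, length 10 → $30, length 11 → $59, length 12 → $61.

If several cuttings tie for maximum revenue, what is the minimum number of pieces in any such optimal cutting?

3

Consider every possible first cut. r[k] is the best of p[i]+r[k−i] over all sellable i≤k.
r[1] = 4
r[2] = max(4+4, 6+0) = 8
r[3] = max(4+8, 6+4, 9+0) = 12
r[4] = max(4+12, 6+8, 9+4, 27+0) = 27
r[5] = max(4+27, 6+12, 9+8, 27+4, 28+0) = 31
r[6] = max(4+31, 6+27, 9+12, 27+8, 28+4, 20+0) = 35
r[7] = max(4+35, 6+31, 9+27, …, 20+4, 27+0) = 39
r[8] = max(4+39, 6+35, 9+31, …, 27+4, 23+0) = 54
r[9] = max(4+54, 6+39, 9+35, …, 23+4, 53+0) = 58
r[10] = max(4+58, 6+54, 9+39, …, 53+4, 30+0) = 62
r[11] = max(4+62, 6+58, 9+54, …, 30+4, 59+0) = 66
r[12] = max(4+66, 6+62, 9+58, …, 59+4, 61+0) = 81
Maximum revenue is $81.
Now minimize piece count subject to staying optimal: for each k, pieces[k] = 1 + min over i with p[i]+r[k−i]=r[k] of pieces[k−i].
pieces[9] = 3
pieces[10] = 4
pieces[11] = 5
pieces[12] = 3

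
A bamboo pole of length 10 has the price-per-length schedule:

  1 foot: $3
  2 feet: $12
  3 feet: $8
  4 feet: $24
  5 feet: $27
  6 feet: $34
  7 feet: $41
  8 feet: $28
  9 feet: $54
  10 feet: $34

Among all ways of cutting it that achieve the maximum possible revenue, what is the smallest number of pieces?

3

Consider every possible first cut. r[k] is the best of p[i]+r[k−i] over all sellable i≤k.
r[1] = 3
r[2] = 12
r[3] = 15  (first piece 1, then r[2]=12)
r[4] = 24  (first piece 2, then r[2]=12)
r[5] = 27  (first piece 1, then r[4]=24)
r[6] = 36  (first piece 2, then r[4]=24)
r[7] = 41
r[8] = 48  (first piece 2, then r[6]=36)
r[9] = 54
r[10] = 60  (first piece 2, then r[8]=48)
Maximum revenue is $60.
Now minimize piece count subject to staying optimal: for each k, pieces[k] = 1 + min over i with p[i]+r[k−i]=r[k] of pieces[k−i].
pieces[7] = 1
pieces[8] = 2
pieces[9] = 1
pieces[10] = 3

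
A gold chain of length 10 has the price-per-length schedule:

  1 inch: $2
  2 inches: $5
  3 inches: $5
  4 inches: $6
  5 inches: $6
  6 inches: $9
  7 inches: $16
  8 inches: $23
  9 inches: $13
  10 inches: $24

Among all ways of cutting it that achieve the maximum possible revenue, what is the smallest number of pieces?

2

Build r[k] bottom-up: r[k] = max over allowed piece i of (p[i] + r[k−i]).
r[1] = 2
r[2] = 5
r[3] = 7  (first piece 1, then r[2]=5)
r[4] = 10  (first piece 2, then r[2]=5)
r[5] = 12  (first piece 1, then r[4]=10)
r[6] = 15  (first piece 2, then r[4]=10)
r[7] = 17  (first piece 1, then r[6]=15)
r[8] = 23
r[9] = 25  (first piece 1, then r[8]=23)
r[10] = 28  (first piece 2, then r[8]=23)
Maximum revenue is $28.
Now minimize piece count subject to staying optimal: for each k, pieces[k] = 1 + min over i with p[i]+r[k−i]=r[k] of pieces[k−i].
pieces[7] = 4
pieces[8] = 1
pieces[9] = 2
pieces[10] = 2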